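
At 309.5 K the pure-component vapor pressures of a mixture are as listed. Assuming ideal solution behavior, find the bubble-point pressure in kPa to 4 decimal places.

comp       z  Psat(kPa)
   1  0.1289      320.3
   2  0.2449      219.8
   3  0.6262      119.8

At the bubble point ψ → 0, so ΣzᵢKᵢ = 1 with Kᵢ = Pᵢˢᵃᵗ/P ⇒ P = ΣzᵢPᵢˢᵃᵗ.
P = 0.1289·320.3 + 0.2449·219.8 + 0.6262·119.8 = 170.1345 kPa

Pbub = 170.1345 kPa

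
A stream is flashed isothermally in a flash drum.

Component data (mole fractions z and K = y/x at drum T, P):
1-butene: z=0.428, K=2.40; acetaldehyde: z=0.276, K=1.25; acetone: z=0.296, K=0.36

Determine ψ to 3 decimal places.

Let ψ = V/F and solve Σ zᵢ(Kᵢ−1)/(1+ψ(Kᵢ−1)) = 0.
g(0) = ΣzᵢKᵢ − 1 = 0.479 and g(1) = 1 − Σzᵢ/Kᵢ = -0.221, so a root lies in (0, 1).
Newton iteration, ψ⁰ = 0.49:
  ψ = 0.490: g = 0.1409, g' = -0.566 → ψ = 0.739
  ψ = 0.739: g = -0.0066, g' = -0.651 → ψ = 0.729
Converged at ψ = 0.729.

ψ = 0.729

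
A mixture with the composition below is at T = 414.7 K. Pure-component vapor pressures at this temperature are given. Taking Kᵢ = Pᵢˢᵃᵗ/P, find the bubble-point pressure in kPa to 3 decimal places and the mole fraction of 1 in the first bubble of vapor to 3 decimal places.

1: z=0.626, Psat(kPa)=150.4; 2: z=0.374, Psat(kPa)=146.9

Pbub = 149.091 kPa, y_1 = 0.631

At the bubble point ψ → 0, so ΣzᵢKᵢ = 1 with Kᵢ = Pᵢˢᵃᵗ/P ⇒ P = ΣzᵢPᵢˢᵃᵗ.
P = 0.626·150.4 + 0.374·146.9 = 149.091 kPa
yᵢ = zᵢPᵢˢᵃᵗ/P ⇒ y_1 = 0.626·150.4/149.091 = 0.631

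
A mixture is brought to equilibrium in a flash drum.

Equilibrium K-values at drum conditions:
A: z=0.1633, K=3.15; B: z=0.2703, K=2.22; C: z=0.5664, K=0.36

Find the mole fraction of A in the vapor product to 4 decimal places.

Material balance + equilibrium reduce to Σ zᵢ(Kᵢ−1)/(1+V/F(Kᵢ−1)) = 0.
g(0) = ΣzᵢKᵢ − 1 = 0.3184 and g(1) = 1 − Σzᵢ/Kᵢ = -0.7469, so a root lies in (0, 1).
Iterate (Newton) starting at V/F = 0.5:
  V/F = 0.5000: g = -0.15906, g' = -0.8323 → V/F = 0.3089
  V/F = 0.3089: g = -0.00132, g' = -0.8452 → V/F = 0.3073
Converged at V/F = 0.3073.
Compositions from xᵢ = zᵢ/(1+V/F(Kᵢ−1)), yᵢ = Kᵢxᵢ:
  A: x = 0.0983, y = 0.3097
  B: x = 0.1966, y = 0.4364
  C: x = 0.7051, y = 0.2538

y_A = 0.3097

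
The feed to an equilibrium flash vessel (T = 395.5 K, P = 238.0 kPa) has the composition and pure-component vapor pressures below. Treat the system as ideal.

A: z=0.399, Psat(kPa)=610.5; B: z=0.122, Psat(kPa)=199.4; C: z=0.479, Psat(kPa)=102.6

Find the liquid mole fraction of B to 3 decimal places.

Raoult's law: Kᵢ = Pᵢˢᵃᵗ/P = Pᵢˢᵃᵗ/238.0.
  K_A = 610.5/238.0 = 2.56513, K_B = 199.4/238.0 = 0.83782, K_C = 102.6/238.0 = 0.43109
Newton iteration, ψ⁰ = 0.5:
  ψ = 0.500: g = -0.0520, g' = -0.614 → ψ = 0.415
  ψ = 0.415: g = 0.0005, g' = -0.628 → ψ = 0.416
Converged at ψ = 0.416.
Compositions from xᵢ = zᵢ/(1+ψ(Kᵢ−1)), yᵢ = Kᵢxᵢ:
  A: x = 0.242, y = 0.620
  B: x = 0.131, y = 0.110
  C: x = 0.628, y = 0.271

x_B = 0.131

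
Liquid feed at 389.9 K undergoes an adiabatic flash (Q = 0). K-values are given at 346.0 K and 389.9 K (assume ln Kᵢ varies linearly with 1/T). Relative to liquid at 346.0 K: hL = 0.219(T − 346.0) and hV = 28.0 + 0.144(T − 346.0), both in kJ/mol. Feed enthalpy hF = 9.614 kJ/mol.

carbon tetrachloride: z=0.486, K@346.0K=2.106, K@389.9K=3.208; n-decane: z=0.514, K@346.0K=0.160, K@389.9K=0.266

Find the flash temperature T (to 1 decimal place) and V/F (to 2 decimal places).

Adiabatic flash: solve Rachford–Rice at each trial T, then check hF = ψ·hV(T) + (1−ψ)·hL(T).
  T = 346.0 K: K = (2.106, 0.160), RR gives ψ = 0.114, H_out = 3.187 kJ/mol
  T = 389.9 K: K = (3.208, 0.266), RR gives ψ = 0.429, H_out = 20.222 kJ/mol
  T = 367.9 K: K = (2.631, 0.209), RR gives ψ = 0.299, H_out = 12.690 kJ/mol
  T = 356.9 K: K = (2.361, 0.184), RR gives ψ = 0.218, H_out = 8.302 kJ/mol
  T = 362.4 K: K = (2.494, 0.196), RR gives ψ = 0.261, H_out = 10.570 kJ/mol
  T = 359.6 K: K = (2.426, 0.190), RR gives ψ = 0.239, H_out = 9.436 kJ/mol
  T = 361.0 K: K = (2.460, 0.193), RR gives ψ = 0.250, H_out = 10.008 kJ/mol
Linear interpolation between T = 359.6 (H_out = 9.436) and T = 361.0 (H_out = 10.008) on hF = 9.614 gives T ≈ 360.0 K, at which ψ = 0.24.

T = 360.0 K, V/F = 0.24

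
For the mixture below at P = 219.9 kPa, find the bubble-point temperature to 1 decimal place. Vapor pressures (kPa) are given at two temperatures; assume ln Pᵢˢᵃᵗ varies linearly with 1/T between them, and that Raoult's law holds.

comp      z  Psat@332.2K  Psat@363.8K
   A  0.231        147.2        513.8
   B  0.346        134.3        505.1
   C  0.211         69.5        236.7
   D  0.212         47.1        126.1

Bubble-point temperature: ΣzᵢPᵢˢᵃᵗ(T) = P. Interpolate ln Pᵢˢᵃᵗ = aᵢ + bᵢ/T.
  T = 332.2 K: ΣzᵢPᵢˢᵃᵗ = 105.12 kPa
  T = 363.8 K: ΣzᵢPᵢˢᵃᵗ = 370.13 kPa
  T = 348.0 K: ΣzᵢPᵢˢᵃᵗ = 202.76 kPa
  T = 355.9 K: ΣzᵢPᵢˢᵃᵗ = 275.72 kPa
  T = 351.9 K: ΣzᵢPᵢˢᵃᵗ = 236.37 kPa
  T = 349.9 K: ΣzᵢPᵢˢᵃᵗ = 218.58 kPa
  T = 350.9 K: ΣzᵢPᵢˢᵃᵗ = 227.33 kPa
Interpolating between 349.9 K and 350.9 K gives T ≈ 350.1 K.

T = 350.1 K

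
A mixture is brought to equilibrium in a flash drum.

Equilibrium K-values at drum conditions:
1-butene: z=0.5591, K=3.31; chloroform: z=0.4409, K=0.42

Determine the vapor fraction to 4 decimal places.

Let ψ = V/F and solve Σ zᵢ(Kᵢ−1)/(1+ψ(Kᵢ−1)) = 0.
Check two-phase: ΣzᵢKᵢ = 2.0358 > 1 and Σzᵢ/Kᵢ = 1.2187 > 1, so g(0) = 1.0358 > 0 and g(1) = -0.2187 < 0.
Binary case is linear: z₁(K₁−1)(1+ψ(K₂−1)) + z₂(K₂−1)(1+ψ(K₁−1)) = 0
⇒ ψ = [z₁(K₁−1)+z₂(K₂−1)] / [−(K₁−1)(K₂−1)] = 1.03580/1.33980 = 0.7731

ψ = 0.7731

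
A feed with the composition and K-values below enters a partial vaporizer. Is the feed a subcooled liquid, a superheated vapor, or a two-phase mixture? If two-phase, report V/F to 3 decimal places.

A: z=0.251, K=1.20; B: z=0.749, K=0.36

ΣzᵢKᵢ = 0.571; Σzᵢ/Kᵢ = 2.290.
Since ΣzᵢKᵢ < 1 the mixture is below its bubble point — single liquid phase.

subcooled liquid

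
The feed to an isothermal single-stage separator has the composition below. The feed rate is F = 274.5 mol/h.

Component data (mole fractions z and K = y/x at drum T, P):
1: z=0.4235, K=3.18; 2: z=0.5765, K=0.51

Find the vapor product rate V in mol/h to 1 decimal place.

Binary case is linear: z₁(K₁−1)(1+ψ(K₂−1)) + z₂(K₂−1)(1+ψ(K₁−1)) = 0
⇒ ψ = [z₁(K₁−1)+z₂(K₂−1)] / [−(K₁−1)(K₂−1)] = 0.64075/1.06820 = 0.5998
Then V = ψ·F = 0.5998·274.5 = 164.7 mol/h and L = F − V = 109.8 mol/h.

V = 164.7 mol/h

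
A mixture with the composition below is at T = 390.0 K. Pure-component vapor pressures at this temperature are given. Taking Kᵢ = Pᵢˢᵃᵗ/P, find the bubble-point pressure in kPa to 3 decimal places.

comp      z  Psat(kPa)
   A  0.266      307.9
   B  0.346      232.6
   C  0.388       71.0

Pbub = 189.929 kPa

At the bubble point ψ → 0, so ΣzᵢKᵢ = 1 with Kᵢ = Pᵢˢᵃᵗ/P ⇒ P = ΣzᵢPᵢˢᵃᵗ.
P = 0.266·307.9 + 0.346·232.6 + 0.388·71.0 = 189.929 kPa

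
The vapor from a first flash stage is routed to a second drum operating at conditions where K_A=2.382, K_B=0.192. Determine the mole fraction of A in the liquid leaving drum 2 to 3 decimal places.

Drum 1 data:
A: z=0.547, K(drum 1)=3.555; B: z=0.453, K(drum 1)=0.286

x_A (drum 2) = 0.369

Drum 1:
Binary case is linear: z₁(K₁−1)(1+ψ₁(K₂−1)) + z₂(K₂−1)(1+ψ₁(K₁−1)) = 0
⇒ ψ₁ = [z₁(K₁−1)+z₂(K₂−1)] / [−(K₁−1)(K₂−1)] = 1.0741/1.8243 = 0.589
Drum-1 compositions:
  A: x = 0.218, y = 0.776
  B: x = 0.782, y = 0.224
Drum-2 feed = drum-1 vapor: z₂ = (0.7765, 0.2235).
Drum 2:
Material balance + equilibrium reduce to Σ zᵢ(Kᵢ−1)/(1+ψ₂(Kᵢ−1)) = 0.
Check two-phase: ΣzᵢKᵢ = 1.892 > 1 and Σzᵢ/Kᵢ = 1.490 > 1, so g(0) = 0.892 > 0 and g(1) = -0.490 < 0.
Binary case is linear: z₁(K₁−1)(1+ψ₂(K₂−1)) + z₂(K₂−1)(1+ψ₂(K₁−1)) = 0
⇒ ψ₂ = [z₁(K₁−1)+z₂(K₂−1)] / [−(K₁−1)(K₂−1)] = 0.8925/1.1167 = 0.799
  A: x = 0.369, y = 0.879
  B: x = 0.631, y = 0.121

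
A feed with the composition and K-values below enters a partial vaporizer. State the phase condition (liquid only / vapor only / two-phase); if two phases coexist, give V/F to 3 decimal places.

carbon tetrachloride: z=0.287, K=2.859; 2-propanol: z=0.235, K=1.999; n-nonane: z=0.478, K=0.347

ΣzᵢKᵢ = 1.456; Σzᵢ/Kᵢ = 1.595.
Both exceed 1, so a two-phase solution exists.
Iterate (Newton) starting at ψ = 0.48:
  ψ = 0.480: g = -0.0140, g' = -0.817 → ψ = 0.463
Converged at ψ = 0.463.

two-phase, V/F = 0.463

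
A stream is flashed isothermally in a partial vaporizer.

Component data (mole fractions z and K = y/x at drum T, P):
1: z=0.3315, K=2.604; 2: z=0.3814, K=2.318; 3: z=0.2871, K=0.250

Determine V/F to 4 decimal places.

Material balance + equilibrium reduce to Σ zᵢ(Kᵢ−1)/(1+V/F(Kᵢ−1)) = 0.
Check two-phase: ΣzᵢKᵢ = 1.8191 > 1 and Σzᵢ/Kᵢ = 1.4402 > 1, so g(0) = 0.8191 > 0 and g(1) = -0.4402 < 0.
Newton–Raphson from V/F = 0.5:
  V/F = 0.5000: g = 0.25356, g' = -0.9168 → V/F = 0.7766
  V/F = 0.7766: g = -0.03046, g' = -1.2571 → V/F = 0.7523
  V/F = 0.7523: g = -0.00080, g' = -1.1927 → V/F = 0.7517
Converged at V/F = 0.7517.

V/F = 0.7517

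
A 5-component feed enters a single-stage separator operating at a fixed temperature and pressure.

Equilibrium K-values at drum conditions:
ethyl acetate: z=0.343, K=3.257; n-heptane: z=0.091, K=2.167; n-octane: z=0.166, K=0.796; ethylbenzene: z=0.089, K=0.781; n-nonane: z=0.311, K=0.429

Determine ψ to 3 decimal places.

ψ = 0.700

Iterate (Newton) starting at ψ = 0.5:
  ψ = 0.500: g = 0.1226, g' = -0.648 → ψ = 0.689
  ψ = 0.689: g = 0.0065, g' = -0.597 → ψ = 0.700
Converged at ψ = 0.700.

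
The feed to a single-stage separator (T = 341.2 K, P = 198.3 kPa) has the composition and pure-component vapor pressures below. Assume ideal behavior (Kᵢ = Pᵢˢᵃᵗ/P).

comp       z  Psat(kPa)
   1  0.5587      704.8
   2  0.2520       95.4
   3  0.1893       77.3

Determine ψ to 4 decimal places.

Raoult's law: Kᵢ = Pᵢˢᵃᵗ/P = Pᵢˢᵃᵗ/198.3.
  K_1 = 704.8/198.3 = 3.554211, K_2 = 95.4/198.3 = 0.481089, K_3 = 77.3/198.3 = 0.389813
Newton–Raphson from ψ = 0.5:
  ψ = 0.5000: g = 0.28389, g' = -0.9726 → ψ = 0.7919
  ψ = 0.7919: g = 0.02664, g' = -0.8584 → ψ = 0.8229
  ψ = 0.8229: g = -0.00017, g' = -0.8698 → ψ = 0.8227
Converged at ψ = 0.8227.

ψ = 0.8227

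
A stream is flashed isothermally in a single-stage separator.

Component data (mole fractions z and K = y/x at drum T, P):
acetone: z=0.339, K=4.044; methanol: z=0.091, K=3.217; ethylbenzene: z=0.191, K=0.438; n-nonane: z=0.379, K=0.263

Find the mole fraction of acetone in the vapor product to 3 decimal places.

Newton iteration, V/F⁰ = 0.5:
  V/F = 0.500: g = -0.0868, g' = -1.227 → V/F = 0.429
  V/F = 0.429: g = 0.0006, g' = -1.253 → V/F = 0.430
Converged at V/F = 0.430.
Compositions from xᵢ = zᵢ/(1+V/F(Kᵢ−1)), yᵢ = Kᵢxᵢ:
  acetone: x = 0.147, y = 0.594
  methanol: x = 0.047, y = 0.150
  ethylbenzene: x = 0.252, y = 0.110
  n-nonane: x = 0.555, y = 0.146

y_acetone = 0.594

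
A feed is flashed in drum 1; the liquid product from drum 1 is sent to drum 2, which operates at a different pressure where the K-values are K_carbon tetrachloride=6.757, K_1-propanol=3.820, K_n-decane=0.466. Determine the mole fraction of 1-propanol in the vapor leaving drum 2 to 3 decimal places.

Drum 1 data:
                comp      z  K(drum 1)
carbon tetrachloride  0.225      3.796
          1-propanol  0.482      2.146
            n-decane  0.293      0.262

Drum 1:
Material balance + equilibrium reduce to Σ zᵢ(Kᵢ−1)/(1+ψ₁(Kᵢ−1)) = 0.
g(0) = ΣzᵢKᵢ − 1 = 0.965 and g(1) = 1 − Σzᵢ/Kᵢ = -0.402, so a root lies in (0, 1).
Newton–Raphson from ψ₁ = 0.49:
  ψ₁ = 0.490: g = 0.2805, g' = -0.964 → ψ₁ = 0.781
  ψ₁ = 0.781: g = -0.0211, g' = -1.239 → ψ₁ = 0.764
  ψ₁ = 0.764: g = -0.0004, g' = -1.197 → ψ₁ = 0.763
Converged at ψ₁ = 0.763.
Drum-1 compositions:
  carbon tetrachloride: x = 0.072, y = 0.272
  1-propanol: x = 0.257, y = 0.552
  n-decane: x = 0.671, y = 0.176
Drum-2 feed = drum-1 liquid: z₂ = (0.0718, 0.2571, 0.6711).
Drum 2:
Rachford–Rice: g(ψ₂) = Σ zᵢ(Kᵢ−1)/(1+ψ₂(Kᵢ−1)) = 0.
Check two-phase: ΣzᵢKᵢ = 1.780 > 1 and Σzᵢ/Kᵢ = 1.518 > 1, so g(0) = 0.780 > 0 and g(1) = -0.518 < 0.
Newton–Raphson from ψ₂ = 0.45:
  ψ₂ = 0.450: g = -0.0372, g' = -0.913 → ψ₂ = 0.409
  ψ₂ = 0.409: g = 0.0010, g' = -0.965 → ψ₂ = 0.410
Converged at ψ₂ = 0.410.
  carbon tetrachloride: x = 0.021, y = 0.144
  1-propanol: x = 0.119, y = 0.455
  n-decane: x = 0.859, y = 0.401

y_1-propanol (drum 2) = 0.455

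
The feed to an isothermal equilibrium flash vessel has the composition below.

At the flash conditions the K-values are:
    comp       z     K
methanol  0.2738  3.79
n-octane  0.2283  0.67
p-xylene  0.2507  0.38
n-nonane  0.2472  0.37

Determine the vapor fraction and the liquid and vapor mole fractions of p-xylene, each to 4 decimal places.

Rachford–Rice: g(ψ) = Σ zᵢ(Kᵢ−1)/(1+ψ(Kᵢ−1)) = 0.
Feasibility: ΣzᵢKᵢ = 1.3774, Σzᵢ/Kᵢ = 1.7408 — both > 1, two phases present.
Newton–Raphson from ψ = 0.31:
  ψ = 0.3100: g = -0.06025, g' = -0.9429 → ψ = 0.2461
  ψ = 0.2461: g = 0.00319, g' = -1.0503 → ψ = 0.2491
Converged at ψ = 0.2491.
Compositions from xᵢ = zᵢ/(1+ψ(Kᵢ−1)), yᵢ = Kᵢxᵢ:
  methanol: x = 0.1615, y = 0.6122
  n-octane: x = 0.2488, y = 0.1667
  p-xylene: x = 0.2965, y = 0.1127
  n-nonane: x = 0.2932, y = 0.1085

ψ = 0.2491, x_p-xylene = 0.2965, y_p-xylene = 0.1127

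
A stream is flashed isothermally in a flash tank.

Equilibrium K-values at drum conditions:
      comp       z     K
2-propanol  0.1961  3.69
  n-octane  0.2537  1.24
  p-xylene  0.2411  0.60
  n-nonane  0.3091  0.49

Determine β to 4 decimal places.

Rachford–Rice: g(β) = Σ zᵢ(Kᵢ−1)/(1+β(Kᵢ−1)) = 0.
Check two-phase: ΣzᵢKᵢ = 1.3343 > 1 and Σzᵢ/Kᵢ = 1.2904 > 1, so g(0) = 0.3343 > 0 and g(1) = -0.2904 < 0.
Iterate (Newton) starting at β = 0.5:
  β = 0.5000: g = -0.05283, g' = -0.4748 → β = 0.3887
  β = 0.3887: g = 0.00274, g' = -0.5305 → β = 0.3939
Converged at β = 0.3939.

β = 0.3939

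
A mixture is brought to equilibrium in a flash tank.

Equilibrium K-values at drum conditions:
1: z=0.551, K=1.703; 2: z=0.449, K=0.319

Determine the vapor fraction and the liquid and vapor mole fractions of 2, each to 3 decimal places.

ψ = 0.170, x_2 = 0.508, y_2 = 0.162

Rachford–Rice: g(ψ) = Σ zᵢ(Kᵢ−1)/(1+ψ(Kᵢ−1)) = 0.
g(0) = ΣzᵢKᵢ − 1 = 0.082 and g(1) = 1 − Σzᵢ/Kᵢ = -0.731, so a root lies in (0, 1).
Binary case is linear: z₁(K₁−1)(1+ψ(K₂−1)) + z₂(K₂−1)(1+ψ(K₁−1)) = 0
⇒ ψ = [z₁(K₁−1)+z₂(K₂−1)] / [−(K₁−1)(K₂−1)] = 0.0816/0.4787 = 0.170
Compositions from xᵢ = zᵢ/(1+ψ(Kᵢ−1)), yᵢ = Kᵢxᵢ:
  1: x = 0.492, y = 0.838
  2: x = 0.508, y = 0.162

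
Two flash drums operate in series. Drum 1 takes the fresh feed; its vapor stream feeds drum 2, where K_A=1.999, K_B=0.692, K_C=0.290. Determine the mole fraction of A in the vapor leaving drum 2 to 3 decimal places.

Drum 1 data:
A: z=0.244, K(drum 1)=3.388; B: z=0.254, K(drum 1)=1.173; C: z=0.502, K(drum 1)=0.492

Drum 1:
Material balance + equilibrium reduce to Σ zᵢ(Kᵢ−1)/(1+ψ₁(Kᵢ−1)) = 0.
Check two-phase: ΣzᵢKᵢ = 1.372 > 1 and Σzᵢ/Kᵢ = 1.309 > 1, so g(0) = 0.372 > 0 and g(1) = -0.309 < 0.
Newton–Raphson from ψ₁ = 0.4:
  ψ₁ = 0.400: g = 0.0191, g' = -0.575 → ψ₁ = 0.433
  ψ₁ = 0.433: g = 0.0003, g' = -0.556 → ψ₁ = 0.434
Converged at ψ₁ = 0.434.
Drum-1 compositions:
  A: x = 0.120, y = 0.406
  B: x = 0.236, y = 0.277
  C: x = 0.644, y = 0.317
Drum-2 feed = drum-1 vapor: z₂ = (0.4061, 0.2771, 0.3168).
Drum 2:
Rachford–Rice: g(ψ₂) = Σ zᵢ(Kᵢ−1)/(1+ψ₂(Kᵢ−1)) = 0.
g(0) = ΣzᵢKᵢ − 1 = 0.095 and g(1) = 1 − Σzᵢ/Kᵢ = -0.696, so a root lies in (0, 1).
Newton iteration, ψ₂⁰ = 0.5:
  ψ₂ = 0.500: g = -0.1791, g' = -0.601 → ψ₂ = 0.202
  ψ₂ = 0.202: g = -0.0160, g' = -0.528 → ψ₂ = 0.172
Converged at ψ₂ = 0.172.
  A: x = 0.347, y = 0.693
  B: x = 0.293, y = 0.202
  C: x = 0.361, y = 0.105

y_A (drum 2) = 0.693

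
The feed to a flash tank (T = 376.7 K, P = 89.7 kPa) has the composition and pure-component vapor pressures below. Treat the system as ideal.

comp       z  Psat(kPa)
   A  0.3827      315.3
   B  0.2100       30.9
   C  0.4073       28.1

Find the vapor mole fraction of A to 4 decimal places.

Raoult's law: Kᵢ = Pᵢˢᵃᵗ/P = Pᵢˢᵃᵗ/89.7.
  K_A = 315.3/89.7 = 3.515050, K_B = 30.9/89.7 = 0.344482, K_C = 28.1/89.7 = 0.313266
Rachford–Rice: g(V/F) = Σ zᵢ(Kᵢ−1)/(1+V/F(Kᵢ−1)) = 0.
Feasibility: ΣzᵢKᵢ = 1.5451, Σzᵢ/Kᵢ = 2.0187 — both > 1, two phases present.
Newton iteration, V/F⁰ = 0.44:
  V/F = 0.4400: g = -0.13738, g' = -1.1181 → V/F = 0.3171
  V/F = 0.3171: g = 0.00407, g' = -1.2069 → V/F = 0.3205
Converged at V/F = 0.3205.
Compositions from xᵢ = zᵢ/(1+V/F(Kᵢ−1)), yᵢ = Kᵢxᵢ:
  A: x = 0.2119, y = 0.7448
  B: x = 0.2659, y = 0.0916
  C: x = 0.5223, y = 0.1636

y_A = 0.7448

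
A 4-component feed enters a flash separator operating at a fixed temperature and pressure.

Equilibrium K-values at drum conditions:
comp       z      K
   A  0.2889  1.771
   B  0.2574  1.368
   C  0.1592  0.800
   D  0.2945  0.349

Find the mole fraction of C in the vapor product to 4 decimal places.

Newton–Raphson from ψ = 0.5:
  ψ = 0.5000: g = -0.07885, g' = -0.3965 → ψ = 0.3012
  ψ = 0.3012: g = -0.00631, g' = -0.3417 → ψ = 0.2827
  ψ = 0.2827: g = -0.00003, g' = -0.3390 → ψ = 0.2826
Converged at ψ = 0.2826.
Compositions from xᵢ = zᵢ/(1+ψ(Kᵢ−1)), yᵢ = Kᵢxᵢ:
  A: x = 0.2372, y = 0.4201
  B: x = 0.2332, y = 0.3190
  C: x = 0.1687, y = 0.1350
  D: x = 0.3609, y = 0.1260

y_C = 0.1350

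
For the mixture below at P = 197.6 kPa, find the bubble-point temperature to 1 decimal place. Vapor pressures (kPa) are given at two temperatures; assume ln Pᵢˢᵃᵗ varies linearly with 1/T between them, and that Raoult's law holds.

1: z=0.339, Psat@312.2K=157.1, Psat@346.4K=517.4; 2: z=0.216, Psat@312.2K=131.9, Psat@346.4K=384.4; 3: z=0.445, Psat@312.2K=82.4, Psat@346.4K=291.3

T = 326.1 K

Bubble-point temperature: ΣzᵢPᵢˢᵃᵗ(T) = P. Interpolate ln Pᵢˢᵃᵗ = aᵢ + bᵢ/T.
  T = 312.2 K: ΣzᵢPᵢˢᵃᵗ = 118.42 kPa
  T = 346.4 K: ΣzᵢPᵢˢᵃᵗ = 388.06 kPa
  T = 329.3 K: ΣzᵢPᵢˢᵃᵗ = 220.94 kPa
  T = 320.8 K: ΣzᵢPᵢˢᵃᵗ = 163.37 kPa
  T = 325.1 K: ΣzᵢPᵢˢᵃᵗ = 190.69 kPa
  T = 327.2 K: ΣzᵢPᵢˢᵃᵗ = 205.35 kPa
Interpolating between 325.1 K and 327.2 K gives T ≈ 326.1 K.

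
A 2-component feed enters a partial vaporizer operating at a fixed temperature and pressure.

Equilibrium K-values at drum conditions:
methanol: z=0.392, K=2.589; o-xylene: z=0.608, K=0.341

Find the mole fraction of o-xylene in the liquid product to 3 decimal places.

x_o-xylene = 0.707

Material balance + equilibrium reduce to Σ zᵢ(Kᵢ−1)/(1+ψ(Kᵢ−1)) = 0.
Check two-phase: ΣzᵢKᵢ = 1.222 > 1 and Σzᵢ/Kᵢ = 1.934 > 1, so g(0) = 0.222 > 0 and g(1) = -0.934 < 0.
Binary case is linear: z₁(K₁−1)(1+ψ(K₂−1)) + z₂(K₂−1)(1+ψ(K₁−1)) = 0
⇒ ψ = [z₁(K₁−1)+z₂(K₂−1)] / [−(K₁−1)(K₂−1)] = 0.2222/1.0472 = 0.212
Compositions from xᵢ = zᵢ/(1+ψ(Kᵢ−1)), yᵢ = Kᵢxᵢ:
  methanol: x = 0.293, y = 0.759
  o-xylene: x = 0.707, y = 0.241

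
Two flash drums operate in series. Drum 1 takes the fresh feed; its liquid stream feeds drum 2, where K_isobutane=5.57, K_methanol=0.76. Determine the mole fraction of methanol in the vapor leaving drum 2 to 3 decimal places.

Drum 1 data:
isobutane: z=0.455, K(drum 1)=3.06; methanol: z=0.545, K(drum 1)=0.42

Drum 1:
Material balance + equilibrium reduce to Σ zᵢ(Kᵢ−1)/(1+ψ₁(Kᵢ−1)) = 0.
g(0) = ΣzᵢKᵢ − 1 = 0.621 and g(1) = 1 − Σzᵢ/Kᵢ = -0.446, so a root lies in (0, 1).
Binary case is linear: z₁(K₁−1)(1+ψ₁(K₂−1)) + z₂(K₂−1)(1+ψ₁(K₁−1)) = 0
⇒ ψ₁ = [z₁(K₁−1)+z₂(K₂−1)] / [−(K₁−1)(K₂−1)] = 0.6212/1.1948 = 0.520
Drum-1 compositions:
  isobutane: x = 0.220, y = 0.672
  methanol: x = 0.780, y = 0.328
Drum-2 feed = drum-1 liquid: z₂ = (0.2197, 0.7803).
Drum 2:
Rachford–Rice: g(ψ₂) = Σ zᵢ(Kᵢ−1)/(1+ψ₂(Kᵢ−1)) = 0.
g(0) = ΣzᵢKᵢ − 1 = 0.817 and g(1) = 1 − Σzᵢ/Kᵢ = -0.066, so a root lies in (0, 1).
Newton iteration, ψ₂⁰ = 0.51:
  ψ₂ = 0.510: g = 0.0881, g' = -0.472 → ψ₂ = 0.697
  ψ₂ = 0.697: g = 0.0151, g' = -0.327 → ψ₂ = 0.743
  ψ₂ = 0.743: g = 0.0005, g' = -0.304 → ψ₂ = 0.745
Converged at ψ₂ = 0.745.
  isobutane: x = 0.050, y = 0.278
  methanol: x = 0.950, y = 0.722

y_methanol (drum 2) = 0.722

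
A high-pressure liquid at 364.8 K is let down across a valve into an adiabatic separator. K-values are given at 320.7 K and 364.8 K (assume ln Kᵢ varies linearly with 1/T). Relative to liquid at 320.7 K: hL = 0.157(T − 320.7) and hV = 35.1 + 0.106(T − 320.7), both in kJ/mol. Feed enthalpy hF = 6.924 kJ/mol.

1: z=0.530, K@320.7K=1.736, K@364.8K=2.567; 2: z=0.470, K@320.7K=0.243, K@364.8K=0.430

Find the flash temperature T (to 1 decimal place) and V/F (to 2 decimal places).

Adiabatic flash: solve Rachford–Rice at each trial T, then check hF = ψ·hV(T) + (1−ψ)·hL(T).
  T = 320.7 K: K = (1.736, 0.243), RR gives ψ = 0.062, H_out = 2.160 kJ/mol
  T = 364.8 K: K = (2.567, 0.430), RR gives ψ = 0.630, H_out = 27.616 kJ/mol
  T = 342.8 K: K = (2.139, 0.329), RR gives ψ = 0.378, H_out = 16.299 kJ/mol
  T = 331.8 K: K = (1.934, 0.285), RR gives ψ = 0.238, H_out = 9.957 kJ/mol
  T = 326.2 K: K = (1.833, 0.263), RR gives ψ = 0.155, H_out = 6.270 kJ/mol
  T = 329.0 K: K = (1.884, 0.274), RR gives ψ = 0.198, H_out = 8.165 kJ/mol
  T = 327.6 K: K = (1.858, 0.268), RR gives ψ = 0.177, H_out = 7.231 kJ/mol
  T = 326.9 K: K = (1.846, 0.266), RR gives ψ = 0.166, H_out = 6.754 kJ/mol
Linear interpolation between T = 326.9 (H_out = 6.754) and T = 327.6 (H_out = 7.231) on hF = 6.924 gives T ≈ 327.1 K, at which ψ = 0.17.

T = 327.1 K, V/F = 0.17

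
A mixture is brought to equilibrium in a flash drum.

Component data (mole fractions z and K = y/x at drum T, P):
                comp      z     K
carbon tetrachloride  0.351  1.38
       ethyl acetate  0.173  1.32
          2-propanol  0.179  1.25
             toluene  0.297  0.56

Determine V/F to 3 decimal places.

Material balance + equilibrium reduce to Σ zᵢ(Kᵢ−1)/(1+V/F(Kᵢ−1)) = 0.
Check two-phase: ΣzᵢKᵢ = 1.103 > 1 and Σzᵢ/Kᵢ = 1.059 > 1, so g(0) = 0.103 > 0 and g(1) = -0.059 < 0.
Newton iteration, V/F⁰ = 0.45:
  V/F = 0.450: g = 0.0396, g' = -0.149 → V/F = 0.716
  V/F = 0.716: g = -0.0029, g' = -0.174 → V/F = 0.699
Converged at V/F = 0.699.

V/F = 0.699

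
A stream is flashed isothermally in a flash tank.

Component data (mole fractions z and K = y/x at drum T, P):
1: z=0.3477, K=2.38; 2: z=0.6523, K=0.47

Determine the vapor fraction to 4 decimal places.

ψ = 0.1834

Rachford–Rice: g(ψ) = Σ zᵢ(Kᵢ−1)/(1+ψ(Kᵢ−1)) = 0.
g(0) = ΣzᵢKᵢ − 1 = 0.1341 and g(1) = 1 − Σzᵢ/Kᵢ = -0.5340, so a root lies in (0, 1).
Binary case is linear: z₁(K₁−1)(1+ψ(K₂−1)) + z₂(K₂−1)(1+ψ(K₁−1)) = 0
⇒ ψ = [z₁(K₁−1)+z₂(K₂−1)] / [−(K₁−1)(K₂−1)] = 0.13411/0.73140 = 0.1834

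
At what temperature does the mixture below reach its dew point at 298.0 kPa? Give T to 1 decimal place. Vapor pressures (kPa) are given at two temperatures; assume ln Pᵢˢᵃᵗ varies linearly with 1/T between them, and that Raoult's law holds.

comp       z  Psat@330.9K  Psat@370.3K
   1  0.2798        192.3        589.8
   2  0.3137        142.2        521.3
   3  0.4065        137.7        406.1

T = 352.9 K

Dew-point temperature: Σzᵢ·P/Pᵢˢᵃᵗ(T) = 1. Interpolate ln Pᵢˢᵃᵗ = aᵢ + bᵢ/T.
  T = 330.9 K: ΣzᵢP/Pᵢˢᵃᵗ = 1.9707
  T = 370.3 K: ΣzᵢP/Pᵢˢᵃᵗ = 0.6190
  T = 350.6 K: ΣzᵢP/Pᵢˢᵃᵗ = 1.0679
  T = 360.5 K: ΣzᵢP/Pᵢˢᵃᵗ = 0.8057
  T = 355.6 K: ΣzᵢP/Pᵢˢᵃᵗ = 0.9244
  T = 353.1 K: ΣzᵢP/Pᵢˢᵃᵗ = 0.9930
Interpolating between 350.6 K and 353.1 K gives T ≈ 352.9 K.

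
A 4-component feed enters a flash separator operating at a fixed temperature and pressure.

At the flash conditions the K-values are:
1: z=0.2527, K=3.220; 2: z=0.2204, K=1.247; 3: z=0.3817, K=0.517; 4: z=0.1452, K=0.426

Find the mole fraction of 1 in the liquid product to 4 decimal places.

Rachford–Rice: g(V/F) = Σ zᵢ(Kᵢ−1)/(1+V/F(Kᵢ−1)) = 0.
g(0) = ΣzᵢKᵢ − 1 = 0.3477 and g(1) = 1 − Σzᵢ/Kᵢ = -0.3344, so a root lies in (0, 1).
Iterate (Newton) starting at V/F = 0.5:
  V/F = 0.5000: g = -0.04562, g' = -0.5393 → V/F = 0.4154
  V/F = 0.4154: g = 0.00115, g' = -0.5700 → V/F = 0.4174
Converged at V/F = 0.4174.
Compositions from xᵢ = zᵢ/(1+V/F(Kᵢ−1)), yᵢ = Kᵢxᵢ:
  1: x = 0.1312, y = 0.4223
  2: x = 0.1998, y = 0.2492
  3: x = 0.4781, y = 0.2472
  4: x = 0.1910, y = 0.0813

x_1 = 0.1312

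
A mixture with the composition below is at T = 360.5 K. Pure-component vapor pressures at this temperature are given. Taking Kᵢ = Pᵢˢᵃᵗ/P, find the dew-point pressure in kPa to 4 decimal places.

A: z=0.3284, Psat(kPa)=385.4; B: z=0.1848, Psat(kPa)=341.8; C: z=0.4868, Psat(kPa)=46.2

At the dew point ψ → 1, so Σzᵢ/Kᵢ = 1 with Kᵢ = Pᵢˢᵃᵗ/P ⇒ 1/P = Σzᵢ/Pᵢˢᵃᵗ.
1/P = 0.3284/385.4 + 0.1848/341.8 + 0.4868/46.2 = 0.0119296 ⇒ P = 83.8254 kPa

Pdew = 83.8254 kPa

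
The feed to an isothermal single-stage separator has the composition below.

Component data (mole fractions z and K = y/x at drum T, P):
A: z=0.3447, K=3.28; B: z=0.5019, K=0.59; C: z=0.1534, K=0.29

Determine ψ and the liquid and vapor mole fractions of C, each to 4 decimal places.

ψ = 0.4169, x_C = 0.2179, y_C = 0.0632

Material balance + equilibrium reduce to Σ zᵢ(Kᵢ−1)/(1+ψ(Kᵢ−1)) = 0.
Feasibility: ΣzᵢKᵢ = 1.4712, Σzᵢ/Kᵢ = 1.4847 — both > 1, two phases present.
Newton–Raphson from ψ = 0.5:
  ψ = 0.5000: g = -0.06045, g' = -0.7106 → ψ = 0.4149
  ψ = 0.4149: g = 0.00149, g' = -0.7511 → ψ = 0.4169
Converged at ψ = 0.4169.
Compositions from xᵢ = zᵢ/(1+ψ(Kᵢ−1)), yᵢ = Kᵢxᵢ:
  A: x = 0.1767, y = 0.5796
  B: x = 0.6054, y = 0.3572
  C: x = 0.2179, y = 0.0632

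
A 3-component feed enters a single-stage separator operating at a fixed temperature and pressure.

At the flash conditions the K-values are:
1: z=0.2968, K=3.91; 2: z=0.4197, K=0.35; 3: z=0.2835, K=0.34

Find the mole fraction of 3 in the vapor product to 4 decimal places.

y_3 = 0.1121

Iterate (Newton) starting at ψ = 0.5:
  ψ = 0.5000: g = -0.33162, g' = -1.0813 → ψ = 0.1933
  ψ = 0.1933: g = 0.02626, g' = -1.4236 → ψ = 0.2118
  ψ = 0.2118: g = 0.00053, g' = -1.3675 → ψ = 0.2121
Converged at ψ = 0.2121.
Compositions from xᵢ = zᵢ/(1+ψ(Kᵢ−1)), yᵢ = Kᵢxᵢ:
  1: x = 0.1835, y = 0.7175
  2: x = 0.4868, y = 0.1704
  3: x = 0.3297, y = 0.1121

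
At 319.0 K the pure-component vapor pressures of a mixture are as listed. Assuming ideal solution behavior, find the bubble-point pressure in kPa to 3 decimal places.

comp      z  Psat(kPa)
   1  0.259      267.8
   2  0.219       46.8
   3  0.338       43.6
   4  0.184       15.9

At the bubble point ψ → 0, so ΣzᵢKᵢ = 1 with Kᵢ = Pᵢˢᵃᵗ/P ⇒ P = ΣzᵢPᵢˢᵃᵗ.
P = 0.259·267.8 + 0.219·46.8 + 0.338·43.6 + 0.184·15.9 = 97.272 kPa

Pbub = 97.272 kPa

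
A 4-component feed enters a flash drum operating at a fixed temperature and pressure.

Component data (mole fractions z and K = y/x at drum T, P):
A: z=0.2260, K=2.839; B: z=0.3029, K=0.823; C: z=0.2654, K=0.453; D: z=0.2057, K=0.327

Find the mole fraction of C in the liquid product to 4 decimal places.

Material balance + equilibrium reduce to Σ zᵢ(Kᵢ−1)/(1+ψ(Kᵢ−1)) = 0.
Feasibility: ΣzᵢKᵢ = 1.0784, Σzᵢ/Kᵢ = 1.6626 — both > 1, two phases present.
Iterate (Newton) starting at ψ = 0.5:
  ψ = 0.5000: g = -0.25077, g' = -0.5810 → ψ = 0.0683
  ψ = 0.0683: g = 0.01901, g' = -0.8010 → ψ = 0.0921
  ψ = 0.0921: g = 0.00046, g' = -0.7627 → ψ = 0.0927
Converged at ψ = 0.0927.
Compositions from xᵢ = zᵢ/(1+ψ(Kᵢ−1)), yᵢ = Kᵢxᵢ:
  A: x = 0.1931, y = 0.5482
  B: x = 0.3080, y = 0.2534
  C: x = 0.2796, y = 0.1266
  D: x = 0.2194, y = 0.0717

x_C = 0.2796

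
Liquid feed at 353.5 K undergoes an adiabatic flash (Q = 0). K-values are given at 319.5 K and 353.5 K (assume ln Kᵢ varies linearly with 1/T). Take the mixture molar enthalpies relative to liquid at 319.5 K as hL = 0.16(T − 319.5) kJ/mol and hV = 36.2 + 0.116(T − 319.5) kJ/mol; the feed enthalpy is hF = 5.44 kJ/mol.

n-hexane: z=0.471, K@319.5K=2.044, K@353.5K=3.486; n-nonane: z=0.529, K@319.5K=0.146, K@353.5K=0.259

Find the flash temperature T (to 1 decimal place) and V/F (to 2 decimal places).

T = 324.5 K, V/F = 0.13

Adiabatic flash: solve Rachford–Rice at each trial T, then check hF = ψ·hV(T) + (1−ψ)·hL(T).
  T = 319.5 K: K = (2.044, 0.146), RR gives ψ = 0.045, H_out = 1.622 kJ/mol
  T = 353.5 K: K = (3.486, 0.259), RR gives ψ = 0.423, H_out = 20.114 kJ/mol
  T = 336.5 K: K = (2.706, 0.197), RR gives ψ = 0.277, H_out = 12.526 kJ/mol
  T = 328.0 K: K = (2.360, 0.170), RR gives ψ = 0.179, H_out = 7.766 kJ/mol
  T = 323.8 K: K = (2.200, 0.158), RR gives ψ = 0.119, H_out = 4.962 kJ/mol
  T = 325.9 K: K = (2.279, 0.164), RR gives ψ = 0.150, H_out = 6.412 kJ/mol
Linear interpolation between T = 323.8 (H_out = 4.962) and T = 325.9 (H_out = 6.412) on hF = 5.44 gives T ≈ 324.5 K, at which ψ = 0.13.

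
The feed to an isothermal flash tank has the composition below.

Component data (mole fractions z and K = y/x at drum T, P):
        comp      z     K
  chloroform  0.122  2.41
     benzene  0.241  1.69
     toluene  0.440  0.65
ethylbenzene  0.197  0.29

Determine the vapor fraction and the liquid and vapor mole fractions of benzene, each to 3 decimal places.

Material balance + equilibrium reduce to Σ zᵢ(Kᵢ−1)/(1+ψ(Kᵢ−1)) = 0.
Feasibility: ΣzᵢKᵢ = 1.044, Σzᵢ/Kᵢ = 1.549 — both > 1, two phases present.
Iterate (Newton) starting at ψ = 0.61:
  ψ = 0.610: g = -0.2330, g' = -0.523 → ψ = 0.165
  ψ = 0.165: g = -0.0328, g' = -0.440 → ψ = 0.090
  ψ = 0.090: g = 0.0008, g' = -0.464 → ψ = 0.092
Converged at ψ = 0.092.
Compositions from xᵢ = zᵢ/(1+ψ(Kᵢ−1)), yᵢ = Kᵢxᵢ:
  chloroform: x = 0.108, y = 0.260
  benzene: x = 0.227, y = 0.383
  toluene: x = 0.455, y = 0.295
  ethylbenzene: x = 0.211, y = 0.061

ψ = 0.092, x_benzene = 0.227, y_benzene = 0.383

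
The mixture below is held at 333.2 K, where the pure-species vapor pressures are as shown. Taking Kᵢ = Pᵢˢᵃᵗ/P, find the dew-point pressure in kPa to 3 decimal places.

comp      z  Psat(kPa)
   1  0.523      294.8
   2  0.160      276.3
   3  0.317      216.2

Pdew = 261.821 kPa

At the dew point ψ → 1, so Σzᵢ/Kᵢ = 1 with Kᵢ = Pᵢˢᵃᵗ/P ⇒ 1/P = Σzᵢ/Pᵢˢᵃᵗ.
1/P = 0.523/294.8 + 0.160/276.3 + 0.317/216.2 = 0.003819 ⇒ P = 261.821 kPa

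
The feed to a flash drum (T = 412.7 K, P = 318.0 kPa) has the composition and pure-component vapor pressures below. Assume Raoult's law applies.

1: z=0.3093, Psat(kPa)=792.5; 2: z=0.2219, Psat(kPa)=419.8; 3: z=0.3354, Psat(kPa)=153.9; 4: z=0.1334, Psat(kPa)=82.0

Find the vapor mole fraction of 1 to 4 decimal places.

y_1 = 0.4882

Raoult's law: Kᵢ = Pᵢˢᵃᵗ/P = Pᵢˢᵃᵗ/318.0.
  K_1 = 792.5/318.0 = 2.492138, K_2 = 419.8/318.0 = 1.320126, K_3 = 153.9/318.0 = 0.483962, K_4 = 82.0/318.0 = 0.257862
Newton iteration, ψ⁰ = 0.5:
  ψ = 0.5000: g = -0.06513, g' = -0.5908 → ψ = 0.3898
  ψ = 0.3898: g = -0.00098, g' = -0.5787 → ψ = 0.3881
Converged at ψ = 0.3881.
Compositions from xᵢ = zᵢ/(1+ψ(Kᵢ−1)), yᵢ = Kᵢxᵢ:
  1: x = 0.1959, y = 0.4882
  2: x = 0.1974, y = 0.2606
  3: x = 0.4194, y = 0.2030
  4: x = 0.1874, y = 0.0483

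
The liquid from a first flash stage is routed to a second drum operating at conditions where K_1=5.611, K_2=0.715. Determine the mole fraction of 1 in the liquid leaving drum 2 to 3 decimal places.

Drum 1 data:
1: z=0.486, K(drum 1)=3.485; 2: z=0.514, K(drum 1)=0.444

x_1 (drum 2) = 0.058

Drum 1:
Let ψ₁ = V/F and solve Σ zᵢ(Kᵢ−1)/(1+ψ₁(Kᵢ−1)) = 0.
g(0) = ΣzᵢKᵢ − 1 = 0.922 and g(1) = 1 − Σzᵢ/Kᵢ = -0.297, so a root lies in (0, 1).
Binary case is linear: z₁(K₁−1)(1+ψ₁(K₂−1)) + z₂(K₂−1)(1+ψ₁(K₁−1)) = 0
⇒ ψ₁ = [z₁(K₁−1)+z₂(K₂−1)] / [−(K₁−1)(K₂−1)] = 0.9219/1.3817 = 0.667
Drum-1 compositions:
  1: x = 0.183, y = 0.637
  2: x = 0.817, y = 0.363
Drum-2 feed = drum-1 liquid: z₂ = (0.1828, 0.8172).
Drum 2:
Material balance + equilibrium reduce to Σ zᵢ(Kᵢ−1)/(1+ψ₂(Kᵢ−1)) = 0.
Feasibility: ΣzᵢKᵢ = 1.610, Σzᵢ/Kᵢ = 1.175 — both > 1, two phases present.
Binary case is linear: z₁(K₁−1)(1+ψ₂(K₂−1)) + z₂(K₂−1)(1+ψ₂(K₁−1)) = 0
⇒ ψ₂ = [z₁(K₁−1)+z₂(K₂−1)] / [−(K₁−1)(K₂−1)] = 0.6102/1.3141 = 0.464
  1: x = 0.058, y = 0.327
  2: x = 0.942, y = 0.673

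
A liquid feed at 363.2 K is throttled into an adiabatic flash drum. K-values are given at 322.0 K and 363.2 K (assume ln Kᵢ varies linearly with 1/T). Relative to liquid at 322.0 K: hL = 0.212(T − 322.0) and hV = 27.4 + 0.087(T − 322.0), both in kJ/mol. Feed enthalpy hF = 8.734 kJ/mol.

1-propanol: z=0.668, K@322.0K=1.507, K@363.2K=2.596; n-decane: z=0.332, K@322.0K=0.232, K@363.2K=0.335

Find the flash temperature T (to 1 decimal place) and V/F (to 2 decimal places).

T = 325.0 K, V/F = 0.30

Adiabatic flash: solve Rachford–Rice at each trial T, then check hF = ψ·hV(T) + (1−ψ)·hL(T).
  T = 322.0 K: K = (1.507, 0.232), RR gives ψ = 0.215, H_out = 5.890 kJ/mol
  T = 363.2 K: K = (2.596, 0.335), RR gives ψ = 0.796, H_out = 26.456 kJ/mol
  T = 342.6 K: K = (2.011, 0.282), RR gives ψ = 0.602, H_out = 19.304 kJ/mol
  T = 332.3 K: K = (1.748, 0.256), RR gives ψ = 0.455, H_out = 14.061 kJ/mol
  T = 327.1 K: K = (1.624, 0.244), RR gives ψ = 0.352, H_out = 10.489 kJ/mol
  T = 324.6 K: K = (1.566, 0.238), RR gives ψ = 0.290, H_out = 8.408 kJ/mol
  T = 325.9 K: K = (1.596, 0.241), RR gives ψ = 0.323, H_out = 9.526 kJ/mol
Linear interpolation between T = 324.6 (H_out = 8.408) and T = 325.9 (H_out = 9.526) on hF = 8.734 gives T ≈ 325.0 K, at which ψ = 0.30.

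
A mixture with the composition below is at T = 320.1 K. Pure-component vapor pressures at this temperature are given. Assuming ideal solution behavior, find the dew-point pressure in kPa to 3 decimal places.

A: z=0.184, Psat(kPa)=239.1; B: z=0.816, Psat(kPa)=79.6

Pdew = 90.737 kPa

At the dew point ψ → 1, so Σzᵢ/Kᵢ = 1 with Kᵢ = Pᵢˢᵃᵗ/P ⇒ 1/P = Σzᵢ/Pᵢˢᵃᵗ.
1/P = 0.184/239.1 + 0.816/79.6 = 0.011021 ⇒ P = 90.737 kPa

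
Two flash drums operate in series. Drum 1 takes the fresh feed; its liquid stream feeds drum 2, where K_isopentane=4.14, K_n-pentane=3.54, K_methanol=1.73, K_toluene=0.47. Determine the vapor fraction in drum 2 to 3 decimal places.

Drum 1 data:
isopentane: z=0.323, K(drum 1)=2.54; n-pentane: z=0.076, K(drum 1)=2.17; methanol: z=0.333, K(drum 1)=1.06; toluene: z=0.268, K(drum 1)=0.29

V/F (drum 2) = 0.649

Drum 1:
Iterate (Newton) starting at ψ₁ = 0.36:
  ψ₁ = 0.360: g = 0.1465, g' = -0.614 → ψ₁ = 0.599
  ψ₁ = 0.599: g = -0.0007, g' = -0.653 → ψ₁ = 0.598
Converged at ψ₁ = 0.598.
Drum-1 compositions:
  isopentane: x = 0.168, y = 0.427
  n-pentane: x = 0.045, y = 0.097
  methanol: x = 0.321, y = 0.341
  toluene: x = 0.466, y = 0.135
Drum-2 feed = drum-1 liquid: z₂ = (0.1682, 0.0447, 0.3215, 0.4656).
Drum 2:
Rachford–Rice: g(ψ₂) = Σ zᵢ(Kᵢ−1)/(1+ψ₂(Kᵢ−1)) = 0.
Feasibility: ΣzᵢKᵢ = 1.630, Σzᵢ/Kᵢ = 1.230 — both > 1, two phases present.
Newton iteration, ψ₂⁰ = 0.66:
  ψ₂ = 0.660: g = -0.0069, g' = -0.603 → ψ₂ = 0.649
Converged at ψ₂ = 0.649.
  isopentane: x = 0.055, y = 0.229
  n-pentane: x = 0.017, y = 0.060
  methanol: x = 0.218, y = 0.377
  toluene: x = 0.710, y = 0.333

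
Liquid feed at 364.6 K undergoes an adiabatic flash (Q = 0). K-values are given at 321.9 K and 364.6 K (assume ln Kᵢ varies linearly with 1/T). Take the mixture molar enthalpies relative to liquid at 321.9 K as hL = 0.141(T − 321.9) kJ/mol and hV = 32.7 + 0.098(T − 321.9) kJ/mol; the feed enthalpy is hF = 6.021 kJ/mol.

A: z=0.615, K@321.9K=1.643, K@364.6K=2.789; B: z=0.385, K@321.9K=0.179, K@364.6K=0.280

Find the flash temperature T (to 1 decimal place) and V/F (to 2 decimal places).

T = 323.2 K, V/F = 0.18

Adiabatic flash: solve Rachford–Rice at each trial T, then check hF = ψ·hV(T) + (1−ψ)·hL(T).
  T = 321.9 K: K = (1.643, 0.179), RR gives ψ = 0.150, H_out = 4.916 kJ/mol
  T = 364.6 K: K = (2.789, 0.280), RR gives ψ = 0.639, H_out = 25.742 kJ/mol
  T = 343.2 K: K = (2.175, 0.227), RR gives ψ = 0.468, H_out = 17.871 kJ/mol
  T = 332.5 K: K = (1.898, 0.202), RR gives ψ = 0.342, H_out = 12.519 kJ/mol
  T = 327.2 K: K = (1.768, 0.190), RR gives ψ = 0.258, H_out = 9.132 kJ/mol
  T = 324.5 K: K = (1.704, 0.185), RR gives ψ = 0.207, H_out = 7.112 kJ/mol
  T = 323.2 K: K = (1.673, 0.182), RR gives ψ = 0.180, H_out = 6.049 kJ/mol
Linear interpolation between T = 321.9 (H_out = 4.916) and T = 323.2 (H_out = 6.049) on hF = 6.021 gives T ≈ 323.2 K, at which ψ = 0.18.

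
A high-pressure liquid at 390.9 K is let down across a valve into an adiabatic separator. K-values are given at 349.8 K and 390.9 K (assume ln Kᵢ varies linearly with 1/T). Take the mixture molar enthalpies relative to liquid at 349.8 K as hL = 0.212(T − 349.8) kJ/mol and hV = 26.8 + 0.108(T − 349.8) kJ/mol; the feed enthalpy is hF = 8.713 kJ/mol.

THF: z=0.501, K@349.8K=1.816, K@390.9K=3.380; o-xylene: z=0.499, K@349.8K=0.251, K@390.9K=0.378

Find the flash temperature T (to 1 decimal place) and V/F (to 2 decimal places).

Adiabatic flash: solve Rachford–Rice at each trial T, then check hF = ψ·hV(T) + (1−ψ)·hL(T).
  T = 349.8 K: K = (1.816, 0.251), RR gives ψ = 0.057, H_out = 1.538 kJ/mol
  T = 390.9 K: K = (3.380, 0.378), RR gives ψ = 0.596, H_out = 22.134 kJ/mol
  T = 370.4 K: K = (2.522, 0.312), RR gives ψ = 0.400, H_out = 14.233 kJ/mol
  T = 360.1 K: K = (2.150, 0.281), RR gives ψ = 0.263, H_out = 8.940 kJ/mol
  T = 355.0 K: K = (1.980, 0.266), RR gives ψ = 0.173, H_out = 5.651 kJ/mol
  T = 357.6 K: K = (2.066, 0.273), RR gives ψ = 0.221, H_out = 7.402 kJ/mol
  T = 358.9 K: K = (2.109, 0.277), RR gives ψ = 0.243, H_out = 8.218 kJ/mol
Linear interpolation between T = 358.9 (H_out = 8.218) and T = 360.1 (H_out = 8.940) on hF = 8.713 gives T ≈ 359.7 K, at which ψ = 0.26.

T = 359.7 K, V/F = 0.26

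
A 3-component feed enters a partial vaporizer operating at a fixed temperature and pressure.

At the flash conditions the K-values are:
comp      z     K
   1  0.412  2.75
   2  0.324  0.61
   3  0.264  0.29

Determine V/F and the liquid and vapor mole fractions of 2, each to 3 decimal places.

Newton–Raphson from V/F = 0.31:
  V/F = 0.310: g = 0.0833, g' = -0.813 → V/F = 0.413
  V/F = 0.413: g = 0.0030, g' = -0.762 → V/F = 0.417
Converged at V/F = 0.417.
Compositions from xᵢ = zᵢ/(1+V/F(Kᵢ−1)), yᵢ = Kᵢxᵢ:
  1: x = 0.238, y = 0.655
  2: x = 0.387, y = 0.236
  3: x = 0.375, y = 0.109

V/F = 0.417, x_2 = 0.387, y_2 = 0.236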